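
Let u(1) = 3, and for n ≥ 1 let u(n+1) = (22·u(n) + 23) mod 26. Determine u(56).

11

Listing terms: u(1) = 3; u(2) = 11; u(3) = 5; u(4) = 3.
Since u(4) = u(1) = 3, the sequence is periodic with period 3.
(56 - 1) mod 3 = 1, so u(56) = u(2) = 11.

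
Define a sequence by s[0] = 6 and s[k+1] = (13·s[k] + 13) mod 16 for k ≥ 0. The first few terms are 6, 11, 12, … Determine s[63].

13

Computing terms: s[0] = 6, s[1] = 11, s[2] = 12, s[3] = 9, s[4] = 2, s[5] = 7, s[6] = 8, s[7] = 5, s[8] = 14, s[9] = 3, s[10] = 4, s[11] = 1, s[12] = 10, s[13] = 15, s[14] = 0, s[15] = 13, s[16] = 6.
Since s[16] = s[0] = 6, the sequence is periodic with period 16.
(63 - 0) mod 16 = 15, so s[63] = s[15] = 13.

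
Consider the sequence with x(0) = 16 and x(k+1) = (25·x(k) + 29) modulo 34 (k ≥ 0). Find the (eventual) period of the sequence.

x(0) = 16, x(1) = 21, x(2) = 10, x(3) = 7, x(4) = 0, x(5) = 29, x(6) = 6, x(7) = 9, x(8) = 16.
The sequence repeats with period 8.

8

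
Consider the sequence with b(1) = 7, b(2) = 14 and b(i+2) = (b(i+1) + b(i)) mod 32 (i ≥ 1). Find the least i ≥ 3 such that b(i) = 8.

b(1) = 7, b(2) = 14, b(3) = 21, b(4) = 3, b(5) = 24, b(6) = 27, b(7) = 19, b(8) = 14, b(9) = 1, b(10) = 15, b(11) = 16, b(12) = 31, b(13) = 15, b(14) = 14, b(15) = 29, b(16) = 11, b(17) = 8, b(18) = 19, b(19) = 27, b(20) = 14, b(21) = 9, b(22) = 23, b(23) = 0, b(24) = 23, b(25) = 23, b(26) = 14, b(27) = 5, b(28) = 19, b(29) = 24, b(30) = 11, b(31) = 3, b(32) = 14, b(33) = 17, b(34) = 31, b(35) = 16, b(36) = 15, b(37) = 31, b(38) = 14, b(39) = 13, b(40) = 27, b(41) = 8, b(42) = 3, b(43) = 11, b(44) = 14, b(45) = 25, b(46) = 7, b(47) = 0, b(48) = 7, b(49) = 7, b(50) = 14.
The sequence repeats with period 48.
The value 8 first appears (with i ≥ 3) at b(17).

17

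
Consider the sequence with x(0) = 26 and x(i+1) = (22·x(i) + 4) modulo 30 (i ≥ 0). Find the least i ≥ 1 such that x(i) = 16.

Computing terms: x(0) = 26, x(1) = 6, x(2) = 16, x(3) = 26.
The sequence repeats with period 3.
The value 16 first appears (with i ≥ 1) at x(2).

2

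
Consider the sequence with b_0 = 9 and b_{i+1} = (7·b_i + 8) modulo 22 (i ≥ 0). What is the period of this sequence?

10

Listing terms: b_0 = 9, b_1 = 5, b_2 = 21, b_3 = 1, b_4 = 15, b_5 = 3, b_6 = 7, b_7 = 13, b_8 = 11, b_9 = 19, b_{10} = 9.
Since b_{10} = b_0 = 9, the sequence is periodic with period 10.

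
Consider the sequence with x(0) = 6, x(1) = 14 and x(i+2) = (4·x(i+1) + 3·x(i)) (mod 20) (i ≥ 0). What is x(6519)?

2

We have x(0) = 6,  x(1) = 14,  x(2) = 14,  x(3) = 18,  x(4) = 14,  x(5) = 10,  x(6) = 2,  x(7) = 18,  x(8) = 18,  x(9) = 6,  x(10) = 18,  x(11) = 10,  x(12) = 14,  x(13) = 6,  x(14) = 6,  x(15) = 2,  x(16) = 6,  x(17) = 10,  x(18) = 18,  x(19) = 2,  x(20) = 2,  x(21) = 14,  x(22) = 2,  x(23) = 10,  x(24) = 6,  x(25) = 14.
Since (x(24), x(25)) = (x(0), x(1)) = (6, 14) (two consecutive terms determine the rest), the sequence is periodic with period 24.
So x(6519) = x(0 + ((6519-0) mod 24)) = x(15) = 2.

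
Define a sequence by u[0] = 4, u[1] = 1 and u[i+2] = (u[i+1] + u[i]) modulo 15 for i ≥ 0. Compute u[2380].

14

Computing terms: u[0] = 4; u[1] = 1; u[2] = 5; u[3] = 6; u[4] = 11; u[5] = 2; u[6] = 13; u[7] = 0; u[8] = 13; u[9] = 13; u[10] = 11; u[11] = 9; u[12] = 5; u[13] = 14; u[14] = 4; u[15] = 3; u[16] = 7; u[17] = 10; u[18] = 2; u[19] = 12; u[20] = 14; u[21] = 11; u[22] = 10; u[23] = 6; u[24] = 1; u[25] = 7; u[26] = 8; u[27] = 0; u[28] = 8; u[29] = 8; u[30] = 1; u[31] = 9; u[32] = 10; u[33] = 4; u[34] = 14; u[35] = 3; u[36] = 2; u[37] = 5; u[38] = 7; u[39] = 12; u[40] = 4; u[41] = 1.
Since (u[40], u[41]) = (u[0], u[1]) = (4, 1) (two consecutive terms determine the rest), the sequence is periodic with period 40.
So u[2380] = u[0 + ((2380-0) mod 40)] = u[20] = 14.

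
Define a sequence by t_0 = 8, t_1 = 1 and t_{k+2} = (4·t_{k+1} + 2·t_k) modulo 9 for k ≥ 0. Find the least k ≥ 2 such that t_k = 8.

4

We have t_0 = 8, t_1 = 1, t_2 = 2, t_3 = 1, t_4 = 8, t_5 = 7, t_6 = 8, t_7 = 1.
The sequence repeats with period 6.
The value 8 first appears (with k ≥ 2) at t_4.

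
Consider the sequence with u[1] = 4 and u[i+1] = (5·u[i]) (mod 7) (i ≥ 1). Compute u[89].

u[1] = 4,  u[2] = 6,  u[3] = 2,  u[4] = 3,  u[5] = 1,  u[6] = 5,  u[7] = 4.
Since u[7] = u[1] = 4, the sequence is periodic with period 6.
(89 - 1) mod 6 = 4, so u[89] = u[5] = 1.

1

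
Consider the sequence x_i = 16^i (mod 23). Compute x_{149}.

Listing terms: x_0 = 1; x_1 = 16; x_2 = 3; x_3 = 2; x_4 = 9; x_5 = 6; x_6 = 4; x_7 = 18; x_8 = 12; x_9 = 8; x_{10} = 13; x_{11} = 1.
Since x_{11} = x_0 = 1, the sequence is periodic with period 11.
(149 - 0) mod 11 = 6, so x_{149} = x_6 = 4.

4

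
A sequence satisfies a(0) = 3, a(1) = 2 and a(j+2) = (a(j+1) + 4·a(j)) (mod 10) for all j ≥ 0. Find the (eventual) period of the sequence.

6

a(0) = 3, a(1) = 2, a(2) = 4, a(3) = 2, a(4) = 8, a(5) = 6, a(6) = 8, a(7) = 2, a(8) = 4.
Since (a(7), a(8)) = (a(1), a(2)) = (2, 4) (two consecutive terms determine the rest), the sequence is eventually periodic: after a pre-period of length 1 it cycles with period 6.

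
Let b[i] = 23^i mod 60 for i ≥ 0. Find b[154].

Computing terms: b[0] = 1,  b[1] = 23,  b[2] = 49,  b[3] = 47,  b[4] = 1.
Since b[4] = b[0] = 1, the sequence is periodic with period 4.
(154 - 0) mod 4 = 2, so b[154] = b[2] = 49.

49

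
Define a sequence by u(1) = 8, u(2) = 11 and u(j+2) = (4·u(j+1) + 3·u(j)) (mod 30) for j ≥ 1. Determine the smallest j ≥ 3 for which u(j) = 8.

Computing terms: u(1) = 8,  u(2) = 11,  u(3) = 8,  u(4) = 5,  u(5) = 14,  u(6) = 11,  u(7) = 26,  u(8) = 17,  u(9) = 26,  u(10) = 5,  u(11) = 8,  u(12) = 17,  u(13) = 2,  u(14) = 29,  u(15) = 2,  u(16) = 5,  u(17) = 26,  u(18) = 29,  u(19) = 14,  u(20) = 23,  u(21) = 14,  u(22) = 5,  u(23) = 2,  u(24) = 23,  u(25) = 8,  u(26) = 11.
The sequence repeats with period 24.
The value 8 first appears (with j ≥ 3) at u(3).

3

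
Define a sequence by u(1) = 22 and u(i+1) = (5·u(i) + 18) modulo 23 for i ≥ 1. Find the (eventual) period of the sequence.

We have u(1) = 22, u(2) = 13, u(3) = 14, u(4) = 19, u(5) = 21, u(6) = 8, u(7) = 12, u(8) = 9, u(9) = 17, u(10) = 11, u(11) = 4, u(12) = 15, u(13) = 1, u(14) = 0, u(15) = 18, u(16) = 16, u(17) = 6, u(18) = 2, u(19) = 5, u(20) = 20, u(21) = 3, u(22) = 10, u(23) = 22.
The sequence repeats with period 22.

22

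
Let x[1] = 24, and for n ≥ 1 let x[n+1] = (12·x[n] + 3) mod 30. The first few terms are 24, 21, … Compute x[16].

3

x[1] = 24; x[2] = 21; x[3] = 15; x[4] = 3; x[5] = 9; x[6] = 21.
Since x[6] = x[2] = 21, the sequence is eventually periodic: after a pre-period of length 1 it cycles with period 4.
For n ≥ 2, x[n] depends only on (n - 2) mod 4. (16 - 2) mod 4 = 2, so x[16] = x[4] = 3.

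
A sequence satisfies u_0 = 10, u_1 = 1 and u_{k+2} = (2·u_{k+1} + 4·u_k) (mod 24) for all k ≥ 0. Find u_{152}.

16

Computing terms: u_0 = 10; u_1 = 1; u_2 = 18; u_3 = 16; u_4 = 8; u_5 = 8; u_6 = 0; u_7 = 8; u_8 = 16; u_9 = 16; u_{10} = 0; u_{11} = 16; u_{12} = 8.
Since (u_{11}, u_{12}) = (u_3, u_4) = (16, 8) (two consecutive terms determine the rest), the sequence is eventually periodic: after a pre-period of length 3 it cycles with period 8.
For k ≥ 3, u_k depends only on (k - 3) mod 8. (152 - 3) mod 8 = 5, so u_{152} = u_8 = 16.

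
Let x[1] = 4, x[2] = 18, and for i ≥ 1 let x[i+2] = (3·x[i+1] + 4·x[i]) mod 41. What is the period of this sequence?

We have x[1] = 4,  x[2] = 18,  x[3] = 29,  x[4] = 36,  x[5] = 19,  x[6] = 37,  x[7] = 23,  x[8] = 12,  x[9] = 5,  x[10] = 22,  x[11] = 4,  x[12] = 18.
The sequence repeats with period 10.

10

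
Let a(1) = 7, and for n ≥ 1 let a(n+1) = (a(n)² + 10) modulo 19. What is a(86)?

a(1) = 7; a(2) = 2; a(3) = 14; a(4) = 16; a(5) = 0; a(6) = 10; a(7) = 15; a(8) = 7.
Since a(8) = a(1) = 7, the sequence is periodic with period 7.
(86 - 1) mod 7 = 1, so a(86) = a(2) = 2.

2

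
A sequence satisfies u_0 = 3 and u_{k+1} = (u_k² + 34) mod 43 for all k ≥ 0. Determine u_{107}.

u_0 = 3,  u_1 = 0,  u_2 = 34,  u_3 = 29,  u_4 = 15,  u_5 = 1,  u_6 = 35,  u_7 = 12,  u_8 = 6,  u_9 = 27,  u_{10} = 32,  u_{11} = 26,  u_{12} = 22,  u_{13} = 2,  u_{14} = 38,  u_{15} = 16,  u_{16} = 32.
Since u_{16} = u_{10} = 32, the sequence is eventually periodic: after a pre-period of length 10 it cycles with period 6.
For k ≥ 10, u_k depends only on (k - 10) mod 6. (107 - 10) mod 6 = 1, so u_{107} = u_{11} = 26.

26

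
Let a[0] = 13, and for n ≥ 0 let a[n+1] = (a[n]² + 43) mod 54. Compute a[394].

a[0] = 13; a[1] = 50; a[2] = 5; a[3] = 14; a[4] = 23; a[5] = 32; a[6] = 41; a[7] = 50.
Since a[7] = a[1] = 50, the sequence is eventually periodic: after a pre-period of length 1 it cycles with period 6.
For n ≥ 1, a[n] depends only on (n - 1) mod 6. (394 - 1) mod 6 = 3, so a[394] = a[4] = 23.

23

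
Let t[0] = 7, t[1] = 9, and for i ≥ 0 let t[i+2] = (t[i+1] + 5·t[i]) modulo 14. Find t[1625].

8

t[0] = 7, t[1] = 9, t[2] = 2, t[3] = 5, t[4] = 1, t[5] = 12, t[6] = 3, t[7] = 7, t[8] = 8, t[9] = 1, t[10] = 13, t[11] = 4, t[12] = 13, t[13] = 5, t[14] = 0, t[15] = 11, t[16] = 11, t[17] = 10, t[18] = 9, t[19] = 3, t[20] = 6, t[21] = 7, t[22] = 9.
Since (t[21], t[22]) = (t[0], t[1]) = (7, 9) (two consecutive terms determine the rest), the sequence is periodic with period 21.
So t[1625] = t[0 + ((1625-0) mod 21)] = t[8] = 8.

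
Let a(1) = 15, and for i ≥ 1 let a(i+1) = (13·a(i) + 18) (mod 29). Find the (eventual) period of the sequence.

Computing terms: a(1) = 15,  a(2) = 10,  a(3) = 3,  a(4) = 28,  a(5) = 5,  a(6) = 25,  a(7) = 24,  a(8) = 11,  a(9) = 16,  a(10) = 23,  a(11) = 27,  a(12) = 21,  a(13) = 1,  a(14) = 2,  a(15) = 15.
The sequence repeats with period 14.

14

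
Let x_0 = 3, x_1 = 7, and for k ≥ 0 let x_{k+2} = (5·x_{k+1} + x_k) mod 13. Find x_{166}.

4

Listing terms: x_0 = 3, x_1 = 7, x_2 = 12, x_3 = 2, x_4 = 9, x_5 = 8, x_6 = 10, x_7 = 6, x_8 = 1, x_9 = 11, x_{10} = 4, x_{11} = 5, x_{12} = 3, x_{13} = 7.
The sequence repeats with period 12.
So x_{166} = x_{0 + ((166-0) mod 12)} = x_{10} = 4.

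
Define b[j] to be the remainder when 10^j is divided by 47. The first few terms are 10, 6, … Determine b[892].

Listing terms: b[1] = 10,  b[2] = 6,  b[3] = 13,  b[4] = 36,  b[5] = 31,  b[6] = 28,  b[7] = 45,  b[8] = 27,  b[9] = 35,  b[10] = 21,  b[11] = 22,  b[12] = 32,  b[13] = 38,  b[14] = 4,  b[15] = 40,  b[16] = 24,  b[17] = 5,  b[18] = 3,  b[19] = 30,  b[20] = 18,  b[21] = 39,  b[22] = 14,  b[23] = 46,  b[24] = 37,  b[25] = 41,  b[26] = 34,  b[27] = 11,  b[28] = 16,  b[29] = 19,  b[30] = 2,  b[31] = 20,  b[32] = 12,  b[33] = 26,  b[34] = 25,  b[35] = 15,  b[36] = 9,  b[37] = 43,  b[38] = 7,  b[39] = 23,  b[40] = 42,  b[41] = 44,  b[42] = 17,  b[43] = 29,  b[44] = 8,  b[45] = 33,  b[46] = 1,  b[47] = 10.
The sequence repeats with period 46.
(892 - 1) mod 46 = 17, so b[892] = b[18] = 3.

3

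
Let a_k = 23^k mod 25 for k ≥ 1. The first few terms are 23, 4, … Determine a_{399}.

12

Computing terms: a_1 = 23; a_2 = 4; a_3 = 17; a_4 = 16; a_5 = 18; a_6 = 14; a_7 = 22; a_8 = 6; a_9 = 13; a_{10} = 24; a_{11} = 2; a_{12} = 21; a_{13} = 8; a_{14} = 9; a_{15} = 7; a_{16} = 11; a_{17} = 3; a_{18} = 19; a_{19} = 12; a_{20} = 1; a_{21} = 23.
The sequence repeats with period 20.
(399 - 1) mod 20 = 18, so a_{399} = a_{19} = 12.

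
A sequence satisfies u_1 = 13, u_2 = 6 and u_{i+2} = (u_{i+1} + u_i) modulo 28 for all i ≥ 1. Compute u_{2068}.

u_1 = 13, u_2 = 6, u_3 = 19, u_4 = 25, u_5 = 16, u_6 = 13, u_7 = 1, u_8 = 14, u_9 = 15, u_{10} = 1, u_{11} = 16, u_{12} = 17, u_{13} = 5, u_{14} = 22, u_{15} = 27, u_{16} = 21, u_{17} = 20, u_{18} = 13, u_{19} = 5, u_{20} = 18, u_{21} = 23, u_{22} = 13, u_{23} = 8, u_{24} = 21, u_{25} = 1, u_{26} = 22, u_{27} = 23, u_{28} = 17, u_{29} = 12, u_{30} = 1, u_{31} = 13, u_{32} = 14, u_{33} = 27, u_{34} = 13, u_{35} = 12, u_{36} = 25, u_{37} = 9, u_{38} = 6, u_{39} = 15, u_{40} = 21, u_{41} = 8, u_{42} = 1, u_{43} = 9, u_{44} = 10, u_{45} = 19, u_{46} = 1, u_{47} = 20, u_{48} = 21, u_{49} = 13, u_{50} = 6.
The sequence repeats with period 48.
(2068 - 1) mod 48 = 3, so u_{2068} = u_4 = 25.

25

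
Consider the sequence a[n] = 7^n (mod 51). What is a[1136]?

1

We have a[0] = 1, a[1] = 7, a[2] = 49, a[3] = 37, a[4] = 4, a[5] = 28, a[6] = 43, a[7] = 46, a[8] = 16, a[9] = 10, a[10] = 19, a[11] = 31, a[12] = 13, a[13] = 40, a[14] = 25, a[15] = 22, a[16] = 1.
The sequence repeats with period 16.
So a[1136] = a[0 + ((1136-0) mod 16)] = a[0] = 1.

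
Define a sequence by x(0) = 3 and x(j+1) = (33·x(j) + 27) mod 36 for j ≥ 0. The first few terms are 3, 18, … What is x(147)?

0

Computing terms: x(0) = 3,  x(1) = 18,  x(2) = 9,  x(3) = 0,  x(4) = 27,  x(5) = 18.
Since x(5) = x(1) = 18, the sequence is eventually periodic: after a pre-period of length 1 it cycles with period 4.
For j ≥ 1, x(j) depends only on (j - 1) mod 4. (147 - 1) mod 4 = 2, so x(147) = x(3) = 0.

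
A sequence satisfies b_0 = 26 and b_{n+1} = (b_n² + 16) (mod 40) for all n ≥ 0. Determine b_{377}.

0

Listing terms: b_0 = 26; b_1 = 12; b_2 = 0; b_3 = 16; b_4 = 32; b_5 = 0.
Since b_5 = b_2 = 0, the sequence is eventually periodic: after a pre-period of length 2 it cycles with period 3.
For n ≥ 2, b_n depends only on (n - 2) mod 3. (377 - 2) mod 3 = 0, so b_{377} = b_2 = 0.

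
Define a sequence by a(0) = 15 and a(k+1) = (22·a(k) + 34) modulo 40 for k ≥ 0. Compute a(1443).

38

Computing terms: a(0) = 15, a(1) = 4, a(2) = 2, a(3) = 38, a(4) = 30, a(5) = 14, a(6) = 22, a(7) = 38.
Since a(7) = a(3) = 38, the sequence is eventually periodic: after a pre-period of length 3 it cycles with period 4.
For k ≥ 3, a(k) depends only on (k - 3) mod 4. (1443 - 3) mod 4 = 0, so a(1443) = a(3) = 38.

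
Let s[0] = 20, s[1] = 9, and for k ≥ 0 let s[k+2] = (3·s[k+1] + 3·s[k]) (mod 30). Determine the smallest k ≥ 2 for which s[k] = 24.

9

Computing terms: s[0] = 20, s[1] = 9, s[2] = 27, s[3] = 18, s[4] = 15, s[5] = 9, s[6] = 12, s[7] = 3, s[8] = 15, s[9] = 24, s[10] = 27, s[11] = 3, s[12] = 0, s[13] = 9, s[14] = 27.
Since (s[13], s[14]) = (s[1], s[2]) = (9, 27) (two consecutive terms determine the rest), the sequence is eventually periodic: after a pre-period of length 1 it cycles with period 12.
The value 24 first appears (with k ≥ 2) at s[9].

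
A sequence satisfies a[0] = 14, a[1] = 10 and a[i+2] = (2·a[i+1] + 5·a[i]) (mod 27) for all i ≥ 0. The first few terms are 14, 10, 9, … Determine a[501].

a[0] = 14,  a[1] = 10,  a[2] = 9,  a[3] = 14,  a[4] = 19,  a[5] = 0,  a[6] = 14,  a[7] = 1,  a[8] = 18,  a[9] = 14,  a[10] = 10.
Since (a[9], a[10]) = (a[0], a[1]) = (14, 10) (two consecutive terms determine the rest), the sequence is periodic with period 9.
So a[501] = a[0 + ((501-0) mod 9)] = a[6] = 14.

14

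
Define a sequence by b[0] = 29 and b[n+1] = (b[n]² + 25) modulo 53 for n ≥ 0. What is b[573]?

32

We have b[0] = 29,  b[1] = 18,  b[2] = 31,  b[3] = 32,  b[4] = 42,  b[5] = 40,  b[6] = 35,  b[7] = 31.
Since b[7] = b[2] = 31, the sequence is eventually periodic: after a pre-period of length 2 it cycles with period 5.
For n ≥ 2, b[n] depends only on (n - 2) mod 5. (573 - 2) mod 5 = 1, so b[573] = b[3] = 32.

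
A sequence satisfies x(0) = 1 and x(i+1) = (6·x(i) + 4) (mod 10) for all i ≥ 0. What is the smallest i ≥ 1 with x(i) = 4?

Computing terms: x(0) = 1, x(1) = 0, x(2) = 4, x(3) = 8, x(4) = 2, x(5) = 6, x(6) = 0.
Since x(6) = x(1) = 0, the sequence is eventually periodic: after a pre-period of length 1 it cycles with period 5.
The value 4 first appears (with i ≥ 1) at x(2).

2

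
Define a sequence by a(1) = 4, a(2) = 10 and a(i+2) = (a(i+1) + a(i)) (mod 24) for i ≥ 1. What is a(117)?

We have a(1) = 4, a(2) = 10, a(3) = 14, a(4) = 0, a(5) = 14, a(6) = 14, a(7) = 4, a(8) = 18, a(9) = 22, a(10) = 16, a(11) = 14, a(12) = 6, a(13) = 20, a(14) = 2, a(15) = 22, a(16) = 0, a(17) = 22, a(18) = 22, a(19) = 20, a(20) = 18, a(21) = 14, a(22) = 8, a(23) = 22, a(24) = 6, a(25) = 4, a(26) = 10.
Since (a(25), a(26)) = (a(1), a(2)) = (4, 10) (two consecutive terms determine the rest), the sequence is periodic with period 24.
(117 - 1) mod 24 = 20, so a(117) = a(21) = 14.

14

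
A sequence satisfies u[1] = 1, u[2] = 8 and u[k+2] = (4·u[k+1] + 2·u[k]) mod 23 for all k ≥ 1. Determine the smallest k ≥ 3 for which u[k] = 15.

u[1] = 1,  u[2] = 8,  u[3] = 11,  u[4] = 14,  u[5] = 9,  u[6] = 18,  u[7] = 21,  u[8] = 5,  u[9] = 16,  u[10] = 5,  u[11] = 6,  u[12] = 11,  u[13] = 10,  u[14] = 16,  u[15] = 15,  u[16] = 0,  u[17] = 7,  u[18] = 5,  u[19] = 11,  u[20] = 8,  u[21] = 8,  u[22] = 2,  u[23] = 1,  u[24] = 8.
The sequence repeats with period 22.
The value 15 first appears (with k ≥ 3) at u[15].

15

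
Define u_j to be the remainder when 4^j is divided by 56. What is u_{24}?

8

Listing terms: u_0 = 1,  u_1 = 4,  u_2 = 16,  u_3 = 8,  u_4 = 32,  u_5 = 16.
Since u_5 = u_2 = 16, the sequence is eventually periodic: after a pre-period of length 2 it cycles with period 3.
For j ≥ 2, u_j depends only on (j - 2) mod 3. (24 - 2) mod 3 = 1, so u_{24} = u_3 = 8.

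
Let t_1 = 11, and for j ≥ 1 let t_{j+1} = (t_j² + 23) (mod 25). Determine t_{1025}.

14

Computing terms: t_1 = 11, t_2 = 19, t_3 = 9, t_4 = 4, t_5 = 14, t_6 = 19.
Since t_6 = t_2 = 19, the sequence is eventually periodic: after a pre-period of length 1 it cycles with period 4.
For j ≥ 2, t_j depends only on (j - 2) mod 4. (1025 - 2) mod 4 = 3, so t_{1025} = t_5 = 14.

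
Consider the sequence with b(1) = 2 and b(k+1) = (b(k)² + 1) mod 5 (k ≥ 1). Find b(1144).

Computing terms: b(1) = 2, b(2) = 0, b(3) = 1, b(4) = 2.
Since b(4) = b(1) = 2, the sequence is periodic with period 3.
So b(1144) = b(1 + ((1144-1) mod 3)) = b(1) = 2.

2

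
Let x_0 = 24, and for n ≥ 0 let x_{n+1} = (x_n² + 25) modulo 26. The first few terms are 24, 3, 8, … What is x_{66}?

x_0 = 24, x_1 = 3, x_2 = 8, x_3 = 11, x_4 = 16, x_5 = 21, x_6 = 24.
Since x_6 = x_0 = 24, the sequence is periodic with period 6.
So x_{66} = x_{0 + ((66-0) mod 6)} = x_0 = 24.

24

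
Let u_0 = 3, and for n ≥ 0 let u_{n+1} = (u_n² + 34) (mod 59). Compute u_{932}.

u_0 = 3,  u_1 = 43,  u_2 = 54,  u_3 = 0,  u_4 = 34,  u_5 = 10,  u_6 = 16,  u_7 = 54.
Since u_7 = u_2 = 54, the sequence is eventually periodic: after a pre-period of length 2 it cycles with period 5.
For n ≥ 2, u_n depends only on (n - 2) mod 5. (932 - 2) mod 5 = 0, so u_{932} = u_2 = 54.

54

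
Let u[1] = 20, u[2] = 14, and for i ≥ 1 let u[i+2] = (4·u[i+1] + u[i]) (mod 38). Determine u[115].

Computing terms: u[1] = 20, u[2] = 14, u[3] = 0, u[4] = 14, u[5] = 18, u[6] = 10, u[7] = 20, u[8] = 14.
Since (u[7], u[8]) = (u[1], u[2]) = (20, 14) (two consecutive terms determine the rest), the sequence is periodic with period 6.
So u[115] = u[1 + ((115-1) mod 6)] = u[1] = 20.

20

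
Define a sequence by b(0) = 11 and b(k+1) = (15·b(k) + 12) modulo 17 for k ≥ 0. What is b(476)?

14

Listing terms: b(0) = 11; b(1) = 7; b(2) = 15; b(3) = 16; b(4) = 14; b(5) = 1; b(6) = 10; b(7) = 9; b(8) = 11.
Since b(8) = b(0) = 11, the sequence is periodic with period 8.
(476 - 0) mod 8 = 4, so b(476) = b(4) = 14.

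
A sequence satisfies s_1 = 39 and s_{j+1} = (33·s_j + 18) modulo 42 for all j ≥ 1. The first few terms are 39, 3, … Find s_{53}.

Computing terms: s_1 = 39, s_2 = 3, s_3 = 33, s_4 = 15, s_5 = 9, s_6 = 21, s_7 = 39.
The sequence repeats with period 6.
So s_{53} = s_{1 + ((53-1) mod 6)} = s_5 = 9.

9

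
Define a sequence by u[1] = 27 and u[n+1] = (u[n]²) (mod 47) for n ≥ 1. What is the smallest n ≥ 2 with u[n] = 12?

3

We have u[1] = 27,  u[2] = 24,  u[3] = 12,  u[4] = 3,  u[5] = 9,  u[6] = 34,  u[7] = 28,  u[8] = 32,  u[9] = 37,  u[10] = 6,  u[11] = 36,  u[12] = 27.
The sequence repeats with period 11.
The value 12 first appears (with n ≥ 2) at u[3].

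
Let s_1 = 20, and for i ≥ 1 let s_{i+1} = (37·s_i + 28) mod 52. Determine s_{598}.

Computing terms: s_1 = 20; s_2 = 40; s_3 = 0; s_4 = 28; s_5 = 24; s_6 = 32; s_7 = 16; s_8 = 48; s_9 = 36; s_{10} = 8; s_{11} = 12; s_{12} = 4; s_{13} = 20.
Since s_{13} = s_1 = 20, the sequence is periodic with period 12.
(598 - 1) mod 12 = 9, so s_{598} = s_{10} = 8.

8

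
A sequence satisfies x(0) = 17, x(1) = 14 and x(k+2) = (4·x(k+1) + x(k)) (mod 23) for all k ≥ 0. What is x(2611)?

7

Listing terms: x(0) = 17; x(1) = 14; x(2) = 4; x(3) = 7; x(4) = 9; x(5) = 20; x(6) = 20; x(7) = 8; x(8) = 6; x(9) = 9; x(10) = 19; x(11) = 16; x(12) = 14; x(13) = 3; x(14) = 3; x(15) = 15; x(16) = 17; x(17) = 14.
The sequence repeats with period 16.
So x(2611) = x(0 + ((2611-0) mod 16)) = x(3) = 7.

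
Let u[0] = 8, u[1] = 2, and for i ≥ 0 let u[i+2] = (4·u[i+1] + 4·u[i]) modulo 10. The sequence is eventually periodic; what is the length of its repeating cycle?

3

Listing terms: u[0] = 8,  u[1] = 2,  u[2] = 0,  u[3] = 8,  u[4] = 2.
Since (u[3], u[4]) = (u[0], u[1]) = (8, 2) (two consecutive terms determine the rest), the sequence is periodic with period 3.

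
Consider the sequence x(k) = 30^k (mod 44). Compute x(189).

Computing terms: x(0) = 1,  x(1) = 30,  x(2) = 20,  x(3) = 28,  x(4) = 4,  x(5) = 32,  x(6) = 36,  x(7) = 24,  x(8) = 16,  x(9) = 40,  x(10) = 12,  x(11) = 8,  x(12) = 20.
Since x(12) = x(2) = 20, the sequence is eventually periodic: after a pre-period of length 2 it cycles with period 10.
For k ≥ 2, x(k) depends only on (k - 2) mod 10. (189 - 2) mod 10 = 7, so x(189) = x(9) = 40.

40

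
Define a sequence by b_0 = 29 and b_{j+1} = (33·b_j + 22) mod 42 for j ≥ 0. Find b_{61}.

13

Computing terms: b_0 = 29; b_1 = 13; b_2 = 31; b_3 = 37; b_4 = 25; b_5 = 7; b_6 = 1; b_7 = 13.
Since b_7 = b_1 = 13, the sequence is eventually periodic: after a pre-period of length 1 it cycles with period 6.
For j ≥ 1, b_j depends only on (j - 1) mod 6. (61 - 1) mod 6 = 0, so b_{61} = b_1 = 13.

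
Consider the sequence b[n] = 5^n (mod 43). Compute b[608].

17

We have b[1] = 5,  b[2] = 25,  b[3] = 39,  b[4] = 23,  b[5] = 29,  b[6] = 16,  b[7] = 37,  b[8] = 13,  b[9] = 22,  b[10] = 24,  b[11] = 34,  b[12] = 41,  b[13] = 33,  b[14] = 36,  b[15] = 8,  b[16] = 40,  b[17] = 28,  b[18] = 11,  b[19] = 12,  b[20] = 17,  b[21] = 42,  b[22] = 38,  b[23] = 18,  b[24] = 4,  b[25] = 20,  b[26] = 14,  b[27] = 27,  b[28] = 6,  b[29] = 30,  b[30] = 21,  b[31] = 19,  b[32] = 9,  b[33] = 2,  b[34] = 10,  b[35] = 7,  b[36] = 35,  b[37] = 3,  b[38] = 15,  b[39] = 32,  b[40] = 31,  b[41] = 26,  b[42] = 1,  b[43] = 5.
Since b[43] = b[1] = 5, the sequence is periodic with period 42.
(608 - 1) mod 42 = 19, so b[608] = b[20] = 17.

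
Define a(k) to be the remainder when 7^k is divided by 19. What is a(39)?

1

Computing terms: a(0) = 1,  a(1) = 7,  a(2) = 11,  a(3) = 1.
Since a(3) = a(0) = 1, the sequence is periodic with period 3.
So a(39) = a(0 + ((39-0) mod 3)) = a(0) = 1.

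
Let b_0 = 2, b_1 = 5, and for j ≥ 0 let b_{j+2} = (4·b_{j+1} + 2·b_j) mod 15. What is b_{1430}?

9

b_0 = 2,  b_1 = 5,  b_2 = 9,  b_3 = 1,  b_4 = 7,  b_5 = 0,  b_6 = 14,  b_7 = 11,  b_8 = 12,  b_9 = 10,  b_{10} = 4,  b_{11} = 6,  b_{12} = 2,  b_{13} = 5.
Since (b_{12}, b_{13}) = (b_0, b_1) = (2, 5) (two consecutive terms determine the rest), the sequence is periodic with period 12.
So b_{1430} = b_{0 + ((1430-0) mod 12)} = b_2 = 9.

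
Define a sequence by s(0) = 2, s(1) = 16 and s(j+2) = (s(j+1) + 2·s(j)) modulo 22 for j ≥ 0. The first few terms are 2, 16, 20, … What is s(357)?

2

Computing terms: s(0) = 2, s(1) = 16, s(2) = 20, s(3) = 8, s(4) = 4, s(5) = 20, s(6) = 6, s(7) = 2, s(8) = 14, s(9) = 18, s(10) = 2, s(11) = 16.
The sequence repeats with period 10.
So s(357) = s(0 + ((357-0) mod 10)) = s(7) = 2.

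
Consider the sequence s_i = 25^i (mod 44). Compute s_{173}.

5

Computing terms: s_0 = 1, s_1 = 25, s_2 = 9, s_3 = 5, s_4 = 37, s_5 = 1.
Since s_5 = s_0 = 1, the sequence is periodic with period 5.
(173 - 0) mod 5 = 3, so s_{173} = s_3 = 5.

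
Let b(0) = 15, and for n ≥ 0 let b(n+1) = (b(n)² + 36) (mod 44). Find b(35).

b(0) = 15, b(1) = 41, b(2) = 1, b(3) = 37, b(4) = 41.
Since b(4) = b(1) = 41, the sequence is eventually periodic: after a pre-period of length 1 it cycles with period 3.
For n ≥ 1, b(n) depends only on (n - 1) mod 3. (35 - 1) mod 3 = 1, so b(35) = b(2) = 1.

1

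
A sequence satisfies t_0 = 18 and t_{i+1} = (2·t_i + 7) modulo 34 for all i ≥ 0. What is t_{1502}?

29

We have t_0 = 18,  t_1 = 9,  t_2 = 25,  t_3 = 23,  t_4 = 19,  t_5 = 11,  t_6 = 29,  t_7 = 31,  t_8 = 1,  t_9 = 9.
Since t_9 = t_1 = 9, the sequence is eventually periodic: after a pre-period of length 1 it cycles with period 8.
For i ≥ 1, t_i depends only on (i - 1) mod 8. (1502 - 1) mod 8 = 5, so t_{1502} = t_6 = 29.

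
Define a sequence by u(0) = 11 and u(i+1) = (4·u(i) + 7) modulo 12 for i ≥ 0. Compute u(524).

Computing terms: u(0) = 11; u(1) = 3; u(2) = 7; u(3) = 11.
Since u(3) = u(0) = 11, the sequence is periodic with period 3.
So u(524) = u(0 + ((524-0) mod 3)) = u(2) = 7.

7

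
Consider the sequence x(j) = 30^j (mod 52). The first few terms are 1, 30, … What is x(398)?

16

We have x(0) = 1; x(1) = 30; x(2) = 16; x(3) = 12; x(4) = 48; x(5) = 36; x(6) = 40; x(7) = 4; x(8) = 16.
Since x(8) = x(2) = 16, the sequence is eventually periodic: after a pre-period of length 2 it cycles with period 6.
For j ≥ 2, x(j) depends only on (j - 2) mod 6. (398 - 2) mod 6 = 0, so x(398) = x(2) = 16.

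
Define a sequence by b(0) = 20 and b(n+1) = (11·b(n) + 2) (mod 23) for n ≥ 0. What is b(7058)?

1

We have b(0) = 20,  b(1) = 15,  b(2) = 6,  b(3) = 22,  b(4) = 14,  b(5) = 18,  b(6) = 16,  b(7) = 17,  b(8) = 5,  b(9) = 11,  b(10) = 8,  b(11) = 21,  b(12) = 3,  b(13) = 12,  b(14) = 19,  b(15) = 4,  b(16) = 0,  b(17) = 2,  b(18) = 1,  b(19) = 13,  b(20) = 7,  b(21) = 10,  b(22) = 20.
Since b(22) = b(0) = 20, the sequence is periodic with period 22.
(7058 - 0) mod 22 = 18, so b(7058) = b(18) = 1.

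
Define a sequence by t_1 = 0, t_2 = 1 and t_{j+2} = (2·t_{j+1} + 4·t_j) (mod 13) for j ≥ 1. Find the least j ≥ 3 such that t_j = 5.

17

Listing terms: t_1 = 0, t_2 = 1, t_3 = 2, t_4 = 8, t_5 = 11, t_6 = 2, t_7 = 9, t_8 = 0, t_9 = 10, t_{10} = 7, t_{11} = 2, t_{12} = 6, t_{13} = 7, t_{14} = 12, t_{15} = 0, t_{16} = 9, t_{17} = 5, t_{18} = 7, t_{19} = 8, t_{20} = 5, t_{21} = 3, t_{22} = 0, t_{23} = 12, t_{24} = 11, t_{25} = 5, t_{26} = 2, t_{27} = 11, t_{28} = 4, t_{29} = 0, t_{30} = 3, t_{31} = 6, t_{32} = 11, t_{33} = 7, t_{34} = 6, t_{35} = 1, t_{36} = 0, t_{37} = 4, t_{38} = 8, t_{39} = 6, t_{40} = 5, t_{41} = 8, t_{42} = 10, t_{43} = 0, t_{44} = 1.
The sequence repeats with period 42.
The value 5 first appears (with j ≥ 3) at t_{17}.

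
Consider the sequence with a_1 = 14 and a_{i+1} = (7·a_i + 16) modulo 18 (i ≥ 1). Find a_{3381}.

16

We have a_1 = 14, a_2 = 6, a_3 = 4, a_4 = 8, a_5 = 0, a_6 = 16, a_7 = 2, a_8 = 12, a_9 = 10, a_{10} = 14.
Since a_{10} = a_1 = 14, the sequence is periodic with period 9.
So a_{3381} = a_{1 + ((3381-1) mod 9)} = a_6 = 16.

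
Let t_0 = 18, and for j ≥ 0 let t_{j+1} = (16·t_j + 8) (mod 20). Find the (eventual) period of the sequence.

5

t_0 = 18; t_1 = 16; t_2 = 4; t_3 = 12; t_4 = 0; t_5 = 8; t_6 = 16.
Since t_6 = t_1 = 16, the sequence is eventually periodic: after a pre-period of length 1 it cycles with period 5.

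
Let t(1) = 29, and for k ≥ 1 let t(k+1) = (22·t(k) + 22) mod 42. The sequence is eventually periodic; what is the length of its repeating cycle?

21

Listing terms: t(1) = 29,  t(2) = 30,  t(3) = 10,  t(4) = 32,  t(5) = 12,  t(6) = 34,  t(7) = 14,  t(8) = 36,  t(9) = 16,  t(10) = 38,  t(11) = 18,  t(12) = 40,  t(13) = 20,  t(14) = 0,  t(15) = 22,  t(16) = 2,  t(17) = 24,  t(18) = 4,  t(19) = 26,  t(20) = 6,  t(21) = 28,  t(22) = 8,  t(23) = 30.
Since t(23) = t(2) = 30, the sequence is eventually periodic: after a pre-period of length 1 it cycles with period 21.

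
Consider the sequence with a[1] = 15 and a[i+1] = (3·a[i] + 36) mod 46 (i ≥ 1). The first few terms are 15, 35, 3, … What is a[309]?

15

We have a[1] = 15,  a[2] = 35,  a[3] = 3,  a[4] = 45,  a[5] = 33,  a[6] = 43,  a[7] = 27,  a[8] = 25,  a[9] = 19,  a[10] = 1,  a[11] = 39,  a[12] = 15.
The sequence repeats with period 11.
(309 - 1) mod 11 = 0, so a[309] = a[1] = 15.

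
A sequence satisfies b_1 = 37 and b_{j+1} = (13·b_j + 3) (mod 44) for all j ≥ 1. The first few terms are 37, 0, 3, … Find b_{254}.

20

b_1 = 37,  b_2 = 0,  b_3 = 3,  b_4 = 42,  b_5 = 21,  b_6 = 12,  b_7 = 27,  b_8 = 2,  b_9 = 29,  b_{10} = 28,  b_{11} = 15,  b_{12} = 22,  b_{13} = 25,  b_{14} = 20,  b_{15} = 43,  b_{16} = 34,  b_{17} = 5,  b_{18} = 24,  b_{19} = 7,  b_{20} = 6,  b_{21} = 37.
The sequence repeats with period 20.
So b_{254} = b_{1 + ((254-1) mod 20)} = b_{14} = 20.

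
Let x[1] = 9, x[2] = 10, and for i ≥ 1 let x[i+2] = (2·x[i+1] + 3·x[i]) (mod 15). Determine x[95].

2

Computing terms: x[1] = 9, x[2] = 10, x[3] = 2, x[4] = 4, x[5] = 14, x[6] = 10, x[7] = 2.
Since (x[6], x[7]) = (x[2], x[3]) = (10, 2) (two consecutive terms determine the rest), the sequence is eventually periodic: after a pre-period of length 1 it cycles with period 4.
For i ≥ 2, x[i] depends only on (i - 2) mod 4. (95 - 2) mod 4 = 1, so x[95] = x[3] = 2.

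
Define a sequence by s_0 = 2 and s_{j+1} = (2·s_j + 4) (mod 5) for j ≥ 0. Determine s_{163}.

We have s_0 = 2,  s_1 = 3,  s_2 = 0,  s_3 = 4,  s_4 = 2.
The sequence repeats with period 4.
(163 - 0) mod 4 = 3, so s_{163} = s_3 = 4.

4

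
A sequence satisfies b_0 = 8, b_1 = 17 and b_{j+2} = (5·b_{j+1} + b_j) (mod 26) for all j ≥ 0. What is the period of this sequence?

12

Listing terms: b_0 = 8; b_1 = 17; b_2 = 15; b_3 = 14; b_4 = 7; b_5 = 23; b_6 = 18; b_7 = 9; b_8 = 11; b_9 = 12; b_{10} = 19; b_{11} = 3; b_{12} = 8; b_{13} = 17.
Since (b_{12}, b_{13}) = (b_0, b_1) = (8, 17) (two consecutive terms determine the rest), the sequence is periodic with period 12.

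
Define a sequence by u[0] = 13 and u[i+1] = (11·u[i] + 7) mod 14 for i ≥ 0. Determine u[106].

Listing terms: u[0] = 13; u[1] = 10; u[2] = 5; u[3] = 6; u[4] = 3; u[5] = 12; u[6] = 13.
Since u[6] = u[0] = 13, the sequence is periodic with period 6.
So u[106] = u[0 + ((106-0) mod 6)] = u[4] = 3.

3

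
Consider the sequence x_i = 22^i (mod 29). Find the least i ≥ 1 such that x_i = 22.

1

x_0 = 1; x_1 = 22; x_2 = 20; x_3 = 5; x_4 = 23; x_5 = 13; x_6 = 25; x_7 = 28; x_8 = 7; x_9 = 9; x_{10} = 24; x_{11} = 6; x_{12} = 16; x_{13} = 4; x_{14} = 1.
Since x_{14} = x_0 = 1, the sequence is periodic with period 14.
The value 22 first appears (with i ≥ 1) at x_1.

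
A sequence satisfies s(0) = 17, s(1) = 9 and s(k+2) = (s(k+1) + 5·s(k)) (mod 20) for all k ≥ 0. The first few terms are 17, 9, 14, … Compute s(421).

s(0) = 17,  s(1) = 9,  s(2) = 14,  s(3) = 19,  s(4) = 9,  s(5) = 4,  s(6) = 9,  s(7) = 9,  s(8) = 14.
Since (s(7), s(8)) = (s(1), s(2)) = (9, 14) (two consecutive terms determine the rest), the sequence is eventually periodic: after a pre-period of length 1 it cycles with period 6.
For k ≥ 1, s(k) depends only on (k - 1) mod 6. (421 - 1) mod 6 = 0, so s(421) = s(1) = 9.

9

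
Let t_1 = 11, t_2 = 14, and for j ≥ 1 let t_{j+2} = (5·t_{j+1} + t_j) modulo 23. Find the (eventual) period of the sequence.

22

We have t_1 = 11,  t_2 = 14,  t_3 = 12,  t_4 = 5,  t_5 = 14,  t_6 = 6,  t_7 = 21,  t_8 = 19,  t_9 = 1,  t_{10} = 1,  t_{11} = 6,  t_{12} = 8,  t_{13} = 0,  t_{14} = 8,  t_{15} = 17,  t_{16} = 1,  t_{17} = 22,  t_{18} = 19,  t_{19} = 2,  t_{20} = 6,  t_{21} = 9,  t_{22} = 5,  t_{23} = 11,  t_{24} = 14.
The sequence repeats with period 22.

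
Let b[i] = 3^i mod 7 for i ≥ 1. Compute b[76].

Computing terms: b[1] = 3, b[2] = 2, b[3] = 6, b[4] = 4, b[5] = 5, b[6] = 1, b[7] = 3.
The sequence repeats with period 6.
So b[76] = b[1 + ((76-1) mod 6)] = b[4] = 4.

4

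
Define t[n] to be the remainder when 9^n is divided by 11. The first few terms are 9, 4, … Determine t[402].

4

t[1] = 9, t[2] = 4, t[3] = 3, t[4] = 5, t[5] = 1, t[6] = 9.
The sequence repeats with period 5.
So t[402] = t[1 + ((402-1) mod 5)] = t[2] = 4.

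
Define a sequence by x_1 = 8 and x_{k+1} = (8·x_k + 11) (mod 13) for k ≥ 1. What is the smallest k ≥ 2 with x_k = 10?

2

Computing terms: x_1 = 8, x_2 = 10, x_3 = 0, x_4 = 11, x_5 = 8.
The sequence repeats with period 4.
The value 10 first appears (with k ≥ 2) at x_2.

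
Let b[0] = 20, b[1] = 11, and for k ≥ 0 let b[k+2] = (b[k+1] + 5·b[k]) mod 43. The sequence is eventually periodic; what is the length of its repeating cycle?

Listing terms: b[0] = 20,  b[1] = 11,  b[2] = 25,  b[3] = 37,  b[4] = 33,  b[5] = 3,  b[6] = 39,  b[7] = 11,  b[8] = 34,  b[9] = 3,  b[10] = 1,  b[11] = 16,  b[12] = 21,  b[13] = 15,  b[14] = 34,  b[15] = 23,  b[16] = 21,  b[17] = 7,  b[18] = 26,  b[19] = 18,  b[20] = 19,  b[21] = 23,  b[22] = 32,  b[23] = 18,  b[24] = 6,  b[25] = 10,  b[26] = 40,  b[27] = 4,  b[28] = 32,  b[29] = 9,  b[30] = 40,  b[31] = 42,  b[32] = 27,  b[33] = 22,  b[34] = 28,  b[35] = 9,  b[36] = 20,  b[37] = 22,  b[38] = 36,  b[39] = 17,  b[40] = 25,  b[41] = 24,  b[42] = 20,  b[43] = 11.
Since (b[42], b[43]) = (b[0], b[1]) = (20, 11) (two consecutive terms determine the rest), the sequence is periodic with period 42.

42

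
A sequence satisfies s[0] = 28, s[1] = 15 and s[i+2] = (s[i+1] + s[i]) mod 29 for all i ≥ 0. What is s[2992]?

8

s[0] = 28; s[1] = 15; s[2] = 14; s[3] = 0; s[4] = 14; s[5] = 14; s[6] = 28; s[7] = 13; s[8] = 12; s[9] = 25; s[10] = 8; s[11] = 4; s[12] = 12; s[13] = 16; s[14] = 28; s[15] = 15.
Since (s[14], s[15]) = (s[0], s[1]) = (28, 15) (two consecutive terms determine the rest), the sequence is periodic with period 14.
(2992 - 0) mod 14 = 10, so s[2992] = s[10] = 8.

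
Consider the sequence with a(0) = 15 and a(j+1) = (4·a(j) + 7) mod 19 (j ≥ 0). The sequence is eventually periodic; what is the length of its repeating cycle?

Listing terms: a(0) = 15, a(1) = 10, a(2) = 9, a(3) = 5, a(4) = 8, a(5) = 1, a(6) = 11, a(7) = 13, a(8) = 2, a(9) = 15.
The sequence repeats with period 9.

9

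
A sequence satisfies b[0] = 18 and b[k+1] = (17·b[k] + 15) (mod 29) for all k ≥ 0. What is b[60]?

18

b[0] = 18, b[1] = 2, b[2] = 20, b[3] = 7, b[4] = 18.
The sequence repeats with period 4.
So b[60] = b[0 + ((60-0) mod 4)] = b[0] = 18.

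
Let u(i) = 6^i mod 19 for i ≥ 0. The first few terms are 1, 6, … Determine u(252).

1

u(0) = 1; u(1) = 6; u(2) = 17; u(3) = 7; u(4) = 4; u(5) = 5; u(6) = 11; u(7) = 9; u(8) = 16; u(9) = 1.
The sequence repeats with period 9.
So u(252) = u(0 + ((252-0) mod 9)) = u(0) = 1.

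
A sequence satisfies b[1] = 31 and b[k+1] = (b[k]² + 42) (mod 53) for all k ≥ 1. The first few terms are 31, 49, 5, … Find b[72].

35

b[1] = 31,  b[2] = 49,  b[3] = 5,  b[4] = 14,  b[5] = 26,  b[6] = 29,  b[7] = 35,  b[8] = 48,  b[9] = 14.
Since b[9] = b[4] = 14, the sequence is eventually periodic: after a pre-period of length 3 it cycles with period 5.
For k ≥ 4, b[k] depends only on (k - 4) mod 5. (72 - 4) mod 5 = 3, so b[72] = b[7] = 35.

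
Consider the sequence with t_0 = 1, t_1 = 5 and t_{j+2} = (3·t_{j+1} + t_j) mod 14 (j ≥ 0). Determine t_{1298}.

2

t_0 = 1, t_1 = 5, t_2 = 2, t_3 = 11, t_4 = 7, t_5 = 4, t_6 = 5, t_7 = 5, t_8 = 6, t_9 = 9, t_{10} = 5, t_{11} = 10, t_{12} = 7, t_{13} = 3, t_{14} = 2, t_{15} = 9, t_{16} = 1, t_{17} = 12, t_{18} = 9, t_{19} = 11, t_{20} = 0, t_{21} = 11, t_{22} = 5, t_{23} = 12, t_{24} = 13, t_{25} = 9, t_{26} = 12, t_{27} = 3, t_{28} = 7, t_{29} = 10, t_{30} = 9, t_{31} = 9, t_{32} = 8, t_{33} = 5, t_{34} = 9, t_{35} = 4, t_{36} = 7, t_{37} = 11, t_{38} = 12, t_{39} = 5, t_{40} = 13, t_{41} = 2, t_{42} = 5, t_{43} = 3, t_{44} = 0, t_{45} = 3, t_{46} = 9, t_{47} = 2, t_{48} = 1, t_{49} = 5.
Since (t_{48}, t_{49}) = (t_0, t_1) = (1, 5) (two consecutive terms determine the rest), the sequence is periodic with period 48.
(1298 - 0) mod 48 = 2, so t_{1298} = t_2 = 2.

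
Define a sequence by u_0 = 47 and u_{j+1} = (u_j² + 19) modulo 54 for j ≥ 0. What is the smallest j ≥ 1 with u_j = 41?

4

u_0 = 47; u_1 = 14; u_2 = 53; u_3 = 20; u_4 = 41; u_5 = 26; u_6 = 47.
The sequence repeats with period 6.
The value 41 first appears (with j ≥ 1) at u_4.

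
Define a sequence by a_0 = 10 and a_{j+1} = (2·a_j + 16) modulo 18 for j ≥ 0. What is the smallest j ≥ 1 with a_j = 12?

3

a_0 = 10; a_1 = 0; a_2 = 16; a_3 = 12; a_4 = 4; a_5 = 6; a_6 = 10.
The sequence repeats with period 6.
The value 12 first appears (with j ≥ 1) at a_3.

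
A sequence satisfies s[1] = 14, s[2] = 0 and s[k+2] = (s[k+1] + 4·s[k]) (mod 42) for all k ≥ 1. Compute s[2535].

Listing terms: s[1] = 14,  s[2] = 0,  s[3] = 14,  s[4] = 14,  s[5] = 28,  s[6] = 0,  s[7] = 28,  s[8] = 28,  s[9] = 14,  s[10] = 0.
The sequence repeats with period 8.
(2535 - 1) mod 8 = 6, so s[2535] = s[7] = 28.

28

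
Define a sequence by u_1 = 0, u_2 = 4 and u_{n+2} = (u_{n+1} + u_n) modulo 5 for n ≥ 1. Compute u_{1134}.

2

Listing terms: u_1 = 0; u_2 = 4; u_3 = 4; u_4 = 3; u_5 = 2; u_6 = 0; u_7 = 2; u_8 = 2; u_9 = 4; u_{10} = 1; u_{11} = 0; u_{12} = 1; u_{13} = 1; u_{14} = 2; u_{15} = 3; u_{16} = 0; u_{17} = 3; u_{18} = 3; u_{19} = 1; u_{20} = 4; u_{21} = 0; u_{22} = 4.
Since (u_{21}, u_{22}) = (u_1, u_2) = (0, 4) (two consecutive terms determine the rest), the sequence is periodic with period 20.
So u_{1134} = u_{1 + ((1134-1) mod 20)} = u_{14} = 2.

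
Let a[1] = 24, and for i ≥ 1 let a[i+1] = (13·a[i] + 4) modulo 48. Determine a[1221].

We have a[1] = 24, a[2] = 28, a[3] = 32, a[4] = 36, a[5] = 40, a[6] = 44, a[7] = 0, a[8] = 4, a[9] = 8, a[10] = 12, a[11] = 16, a[12] = 20, a[13] = 24.
The sequence repeats with period 12.
(1221 - 1) mod 12 = 8, so a[1221] = a[9] = 8.

8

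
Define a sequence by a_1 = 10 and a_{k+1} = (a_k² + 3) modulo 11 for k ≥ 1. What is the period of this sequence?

3

Computing terms: a_1 = 10; a_2 = 4; a_3 = 8; a_4 = 1; a_5 = 4.
Since a_5 = a_2 = 4, the sequence is eventually periodic: after a pre-period of length 1 it cycles with period 3.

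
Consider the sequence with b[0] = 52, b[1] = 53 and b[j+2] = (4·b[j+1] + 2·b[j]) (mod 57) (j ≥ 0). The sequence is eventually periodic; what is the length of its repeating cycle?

b[0] = 52; b[1] = 53; b[2] = 31; b[3] = 2; b[4] = 13; b[5] = 56; b[6] = 22; b[7] = 29; b[8] = 46; b[9] = 14; b[10] = 34; b[11] = 50; b[12] = 40; b[13] = 32; b[14] = 37; b[15] = 41; b[16] = 10; b[17] = 8; b[18] = 52; b[19] = 53.
Since (b[18], b[19]) = (b[0], b[1]) = (52, 53) (two consecutive terms determine the rest), the sequence is periodic with period 18.

18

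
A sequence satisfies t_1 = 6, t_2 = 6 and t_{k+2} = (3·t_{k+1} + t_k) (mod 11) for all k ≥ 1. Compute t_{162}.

6

t_1 = 6,  t_2 = 6,  t_3 = 2,  t_4 = 1,  t_5 = 5,  t_6 = 5,  t_7 = 9,  t_8 = 10,  t_9 = 6,  t_{10} = 6.
Since (t_9, t_{10}) = (t_1, t_2) = (6, 6) (two consecutive terms determine the rest), the sequence is periodic with period 8.
(162 - 1) mod 8 = 1, so t_{162} = t_2 = 6.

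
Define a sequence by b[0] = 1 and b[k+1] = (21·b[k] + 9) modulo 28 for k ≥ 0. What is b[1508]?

Computing terms: b[0] = 1, b[1] = 2, b[2] = 23, b[3] = 16, b[4] = 9, b[5] = 2.
Since b[5] = b[1] = 2, the sequence is eventually periodic: after a pre-period of length 1 it cycles with period 4.
For k ≥ 1, b[k] depends only on (k - 1) mod 4. (1508 - 1) mod 4 = 3, so b[1508] = b[4] = 9.

9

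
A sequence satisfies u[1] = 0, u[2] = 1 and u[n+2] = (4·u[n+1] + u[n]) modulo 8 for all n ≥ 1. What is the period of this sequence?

4

We have u[1] = 0,  u[2] = 1,  u[3] = 4,  u[4] = 1,  u[5] = 0,  u[6] = 1.
The sequence repeats with period 4.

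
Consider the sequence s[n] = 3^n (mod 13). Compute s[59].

9

Computing terms: s[1] = 3, s[2] = 9, s[3] = 1, s[4] = 3.
Since s[4] = s[1] = 3, the sequence is periodic with period 3.
(59 - 1) mod 3 = 1, so s[59] = s[2] = 9.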